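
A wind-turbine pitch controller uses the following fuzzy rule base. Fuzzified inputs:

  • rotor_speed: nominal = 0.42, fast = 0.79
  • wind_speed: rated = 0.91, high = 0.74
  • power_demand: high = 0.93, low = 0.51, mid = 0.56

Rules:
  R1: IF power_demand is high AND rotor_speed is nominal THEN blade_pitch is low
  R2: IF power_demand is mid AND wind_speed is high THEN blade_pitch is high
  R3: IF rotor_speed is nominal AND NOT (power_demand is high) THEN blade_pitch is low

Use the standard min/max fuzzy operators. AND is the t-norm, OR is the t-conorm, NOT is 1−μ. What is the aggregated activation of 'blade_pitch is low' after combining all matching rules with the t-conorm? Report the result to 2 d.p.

0.42

R1: high=0.93, nominal=0.42; AND[min(a, b)] → w = 0.42
R2: mid=0.56, high=0.74; AND[min(a, b)] → w = 0.56
R3: nominal=0.42, ¬high=1−0.93=0.07; AND[min(a, b)] → w = 0.07
Rules with consequent 'low': {R1, R3} → strengths 0.42, 0.07
Aggregate via t-conorm [max(a, b)]: 0.42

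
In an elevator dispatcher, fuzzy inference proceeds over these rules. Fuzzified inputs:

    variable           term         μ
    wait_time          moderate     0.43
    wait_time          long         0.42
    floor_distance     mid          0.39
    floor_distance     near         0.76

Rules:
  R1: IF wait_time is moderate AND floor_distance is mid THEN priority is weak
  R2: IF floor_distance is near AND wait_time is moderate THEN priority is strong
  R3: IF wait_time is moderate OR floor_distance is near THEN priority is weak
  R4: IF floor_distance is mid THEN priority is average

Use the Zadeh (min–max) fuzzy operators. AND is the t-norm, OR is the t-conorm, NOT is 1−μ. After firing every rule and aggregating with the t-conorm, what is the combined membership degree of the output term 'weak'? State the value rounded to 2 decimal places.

0.76

R1: moderate=0.43, mid=0.39; AND[min(a, b)] → w = 0.39
R2: near=0.76, moderate=0.43; AND[min(a, b)] → w = 0.43
R3: moderate=0.43, near=0.76; OR[max(a, b)] → w = 0.76
R4: mid=0.39 → w = 0.39
Rules with consequent 'weak': {R1, R3} → strengths 0.39, 0.76
Aggregate via t-conorm [max(a, b)]: 0.76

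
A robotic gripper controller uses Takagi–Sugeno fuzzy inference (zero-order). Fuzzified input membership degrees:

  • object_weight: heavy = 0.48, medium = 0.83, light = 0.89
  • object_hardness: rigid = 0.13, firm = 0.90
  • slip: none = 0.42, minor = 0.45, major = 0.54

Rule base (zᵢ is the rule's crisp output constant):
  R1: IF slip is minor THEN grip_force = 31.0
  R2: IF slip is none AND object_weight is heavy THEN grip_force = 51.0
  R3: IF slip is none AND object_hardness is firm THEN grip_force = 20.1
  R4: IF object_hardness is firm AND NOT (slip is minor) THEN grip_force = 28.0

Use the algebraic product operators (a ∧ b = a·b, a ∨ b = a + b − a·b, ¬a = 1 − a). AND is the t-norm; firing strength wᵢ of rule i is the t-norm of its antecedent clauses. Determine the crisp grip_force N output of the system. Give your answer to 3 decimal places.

29.968

R1 (z=31.0): minor=0.45 → w = 0.4500
R2 (z=51.0): none=0.42, heavy=0.48; AND[a·b] → w = 0.2016
R3 (z=20.1): none=0.42, firm=0.90; AND[a·b] → w = 0.3780
R4 (z=28.0): firm=0.90, ¬minor=1−0.45=0.55; AND[a·b] → w = 0.4950
Weighted average = (0.4500·31.0 + 0.2016·51.0 + 0.3780·20.1 + 0.4950·28.0) / (0.4500 + 0.2016 + 0.3780 + 0.4950)
  = 45.6894 / 1.5246 = 29.968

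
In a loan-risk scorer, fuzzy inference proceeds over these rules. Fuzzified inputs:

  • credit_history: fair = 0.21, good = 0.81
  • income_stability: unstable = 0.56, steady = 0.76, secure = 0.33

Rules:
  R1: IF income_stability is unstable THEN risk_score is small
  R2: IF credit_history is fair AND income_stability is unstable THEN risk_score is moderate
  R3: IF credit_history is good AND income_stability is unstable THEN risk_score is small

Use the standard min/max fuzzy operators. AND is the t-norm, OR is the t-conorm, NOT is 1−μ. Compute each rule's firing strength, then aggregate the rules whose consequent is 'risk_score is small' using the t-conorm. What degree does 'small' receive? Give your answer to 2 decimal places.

R1: unstable=0.56 → w = 0.56
R2: fair=0.21, unstable=0.56; AND[min(a, b)] → w = 0.21
R3: good=0.81, unstable=0.56; AND[min(a, b)] → w = 0.56
Rules with consequent 'small': {R1, R3} → strengths 0.56, 0.56
Aggregate via t-conorm [max(a, b)]: 0.56

0.56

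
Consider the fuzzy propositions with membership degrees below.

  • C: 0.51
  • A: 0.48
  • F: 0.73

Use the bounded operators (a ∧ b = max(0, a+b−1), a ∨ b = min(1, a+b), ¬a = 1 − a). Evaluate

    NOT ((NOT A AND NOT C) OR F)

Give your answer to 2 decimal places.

NOT A = 1 − 0.48 = 0.52
NOT C = 1 − 0.51 = 0.49
NOT A AND NOT C = max(0, a+b−1) on (0.52, 0.49) = 0.01
(NOT A AND NOT C) OR F = min(1, a+b) on (0.01, 0.73) = 0.74
NOT ((NOT A AND NOT C) OR F) = 1 − 0.74 = 0.26

0.26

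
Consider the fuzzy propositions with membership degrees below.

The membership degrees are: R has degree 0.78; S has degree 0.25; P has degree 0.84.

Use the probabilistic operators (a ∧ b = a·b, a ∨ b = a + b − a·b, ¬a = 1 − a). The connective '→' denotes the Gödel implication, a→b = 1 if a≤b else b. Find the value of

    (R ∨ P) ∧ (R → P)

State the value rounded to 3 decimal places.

0.965

R ∨ P = a + b − a·b on (0.7800, 0.8400) = 0.9648
R → P  [Gödel: 1 if a≤b else b] with a=0.7800, b=0.8400 → 1.0000
(R ∨ P) ∧ (R → P) = a·b on (0.9648, 1.0000) = 0.9648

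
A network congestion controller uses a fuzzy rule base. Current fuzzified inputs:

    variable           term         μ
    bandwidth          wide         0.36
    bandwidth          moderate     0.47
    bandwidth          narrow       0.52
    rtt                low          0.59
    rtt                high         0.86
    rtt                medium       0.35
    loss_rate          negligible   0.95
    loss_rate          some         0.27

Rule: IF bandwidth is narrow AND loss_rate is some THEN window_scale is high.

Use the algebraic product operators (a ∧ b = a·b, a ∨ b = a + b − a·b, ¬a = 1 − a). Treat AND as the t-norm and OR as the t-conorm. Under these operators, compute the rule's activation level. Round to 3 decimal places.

0.140

firing strength: narrow=0.52, some=0.27; AND[a·b] → w = 0.1404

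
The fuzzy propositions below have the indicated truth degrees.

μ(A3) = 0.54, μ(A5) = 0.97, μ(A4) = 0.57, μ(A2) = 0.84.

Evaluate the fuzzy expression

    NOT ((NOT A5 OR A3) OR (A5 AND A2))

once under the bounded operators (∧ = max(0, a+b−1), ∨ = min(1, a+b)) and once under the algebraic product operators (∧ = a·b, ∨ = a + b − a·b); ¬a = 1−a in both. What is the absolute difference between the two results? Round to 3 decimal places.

0.083

Under bounded:
  NOT A5 = 1 − 0.97 = 0.03
  NOT A5 OR A3 = min(1, a+b) on (0.03, 0.54) = 0.57
  A5 AND A2 = max(0, a+b−1) on (0.97, 0.84) = 0.81
  (NOT A5 OR A3) OR (A5 AND A2) = min(1, a+b) on (0.57, 0.81) = 1.00
  NOT ((NOT A5 OR A3) OR (A5 AND A2)) = 1 − 1.00 = 0.00
  → value = 0.0000
Under algebraic product:
  NOT A5 = 1 − 0.9700 = 0.0300
  NOT A5 OR A3 = a + b − a·b on (0.0300, 0.5400) = 0.5538
  A5 AND A2 = a·b on (0.9700, 0.8400) = 0.8148
  (NOT A5 OR A3) OR (A5 AND A2) = a + b − a·b on (0.5538, 0.8148) = 0.9174
  NOT ((NOT A5 OR A3) OR (A5 AND A2)) = 1 − 0.9174 = 0.0826
  → value = 0.0826
|0.0000 − 0.0826| = 0.083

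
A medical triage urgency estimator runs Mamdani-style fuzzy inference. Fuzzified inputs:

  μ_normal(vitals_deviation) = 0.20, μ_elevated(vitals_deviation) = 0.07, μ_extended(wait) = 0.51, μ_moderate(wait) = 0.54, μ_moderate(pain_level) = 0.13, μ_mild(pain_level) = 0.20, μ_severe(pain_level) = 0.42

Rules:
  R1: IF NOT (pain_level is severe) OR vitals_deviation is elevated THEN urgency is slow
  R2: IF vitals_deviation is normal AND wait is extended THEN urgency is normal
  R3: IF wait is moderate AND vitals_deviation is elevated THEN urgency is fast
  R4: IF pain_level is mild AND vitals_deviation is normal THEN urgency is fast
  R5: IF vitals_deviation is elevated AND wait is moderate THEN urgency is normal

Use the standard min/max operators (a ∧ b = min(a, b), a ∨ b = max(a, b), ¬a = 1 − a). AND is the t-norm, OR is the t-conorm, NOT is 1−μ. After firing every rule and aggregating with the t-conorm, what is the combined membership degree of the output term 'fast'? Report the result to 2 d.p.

0.20

R1: ¬severe=1−0.42=0.58, elevated=0.07; OR[max(a, b)] → w = 0.58
R2: normal=0.20, extended=0.51; AND[min(a, b)] → w = 0.20
R3: moderate=0.54, elevated=0.07; AND[min(a, b)] → w = 0.07
R4: mild=0.20, normal=0.20; AND[min(a, b)] → w = 0.20
R5: elevated=0.07, moderate=0.54; AND[min(a, b)] → w = 0.07
Rules with consequent 'fast': {R3, R4} → strengths 0.07, 0.20
Aggregate via t-conorm [max(a, b)]: 0.20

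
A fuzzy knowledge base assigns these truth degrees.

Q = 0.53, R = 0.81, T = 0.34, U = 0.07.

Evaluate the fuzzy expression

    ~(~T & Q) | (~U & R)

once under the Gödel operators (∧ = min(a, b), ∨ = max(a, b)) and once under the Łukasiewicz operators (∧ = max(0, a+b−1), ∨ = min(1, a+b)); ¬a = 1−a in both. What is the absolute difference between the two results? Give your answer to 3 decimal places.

0.190

Under Gödel:
  ~T = 1 − 0.34 = 0.66
  ~T & Q = min(a, b) on (0.66, 0.53) = 0.53
  ~(~T & Q) = 1 − 0.53 = 0.47
  ~U = 1 − 0.07 = 0.93
  ~U & R = min(a, b) on (0.93, 0.81) = 0.81
  ~(~T & Q) | (~U & R) = max(a, b) on (0.47, 0.81) = 0.81
  → value = 0.8100
Under Łukasiewicz:
  ~T = 1 − 0.34 = 0.66
  ~T & Q = max(0, a+b−1) on (0.66, 0.53) = 0.19
  ~(~T & Q) = 1 − 0.19 = 0.81
  ~U = 1 − 0.07 = 0.93
  ~U & R = max(0, a+b−1) on (0.93, 0.81) = 0.74
  ~(~T & Q) | (~U & R) = min(1, a+b) on (0.81, 0.74) = 1.00
  → value = 1.0000
|0.8100 − 1.0000| = 0.190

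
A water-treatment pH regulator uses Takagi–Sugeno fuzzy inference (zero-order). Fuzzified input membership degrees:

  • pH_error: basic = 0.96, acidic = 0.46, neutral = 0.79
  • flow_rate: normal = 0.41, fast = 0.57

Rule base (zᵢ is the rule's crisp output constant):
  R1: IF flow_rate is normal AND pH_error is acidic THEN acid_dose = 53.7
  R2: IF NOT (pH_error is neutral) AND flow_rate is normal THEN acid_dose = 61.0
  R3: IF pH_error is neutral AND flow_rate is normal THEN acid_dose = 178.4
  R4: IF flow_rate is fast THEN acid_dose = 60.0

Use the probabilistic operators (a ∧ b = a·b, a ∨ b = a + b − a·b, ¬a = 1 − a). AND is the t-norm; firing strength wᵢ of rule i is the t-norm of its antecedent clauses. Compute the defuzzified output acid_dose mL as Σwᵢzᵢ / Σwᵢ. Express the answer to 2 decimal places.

R1 (z=53.7): normal=0.41, acidic=0.46; AND[a·b] → w = 0.1886
R2 (z=61.0): ¬neutral=1−0.79=0.21, normal=0.41; AND[a·b] → w = 0.0861
R3 (z=178.4): neutral=0.79, normal=0.41; AND[a·b] → w = 0.3239
R4 (z=60.0): fast=0.57 → w = 0.5700
Weighted average = (0.1886·53.7 + 0.0861·61.0 + 0.3239·178.4 + 0.5700·60.0) / (0.1886 + 0.0861 + 0.3239 + 0.5700)
  = 107.3637 / 1.1686 = 91.87

91.87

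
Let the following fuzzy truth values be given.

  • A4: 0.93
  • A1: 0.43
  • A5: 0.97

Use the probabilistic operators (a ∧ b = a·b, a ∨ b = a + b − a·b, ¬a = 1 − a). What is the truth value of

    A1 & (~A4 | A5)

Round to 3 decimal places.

~A4 = 1 − 0.9300 = 0.0700
~A4 | A5 = a + b − a·b on (0.0700, 0.9700) = 0.9721
A1 & (~A4 | A5) = a·b on (0.4300, 0.9721) = 0.4180

0.418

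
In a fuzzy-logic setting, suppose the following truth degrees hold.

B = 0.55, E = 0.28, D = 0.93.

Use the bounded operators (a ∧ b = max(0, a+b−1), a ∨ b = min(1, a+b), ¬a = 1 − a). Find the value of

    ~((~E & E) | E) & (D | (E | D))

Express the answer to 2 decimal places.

0.72

~E = 1 − 0.28 = 0.72
~E & E = max(0, a+b−1) on (0.72, 0.28) = 0.00
(~E & E) | E = min(1, a+b) on (0.00, 0.28) = 0.28
~((~E & E) | E) = 1 − 0.28 = 0.72
E | D = min(1, a+b) on (0.28, 0.93) = 1.00
D | (E | D) = min(1, a+b) on (0.93, 1.00) = 1.00
~((~E & E) | E) & (D | (E | D)) = max(0, a+b−1) on (0.72, 1.00) = 0.72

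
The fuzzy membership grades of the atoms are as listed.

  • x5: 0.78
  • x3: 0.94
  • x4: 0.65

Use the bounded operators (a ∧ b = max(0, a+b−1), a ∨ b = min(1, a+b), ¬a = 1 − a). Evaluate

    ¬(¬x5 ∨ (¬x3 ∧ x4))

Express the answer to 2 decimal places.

¬x5 = 1 − 0.78 = 0.22
¬x3 = 1 − 0.94 = 0.06
¬x3 ∧ x4 = max(0, a+b−1) on (0.06, 0.65) = 0.00
¬x5 ∨ (¬x3 ∧ x4) = min(1, a+b) on (0.22, 0.00) = 0.22
¬(¬x5 ∨ (¬x3 ∧ x4)) = 1 − 0.22 = 0.78

0.78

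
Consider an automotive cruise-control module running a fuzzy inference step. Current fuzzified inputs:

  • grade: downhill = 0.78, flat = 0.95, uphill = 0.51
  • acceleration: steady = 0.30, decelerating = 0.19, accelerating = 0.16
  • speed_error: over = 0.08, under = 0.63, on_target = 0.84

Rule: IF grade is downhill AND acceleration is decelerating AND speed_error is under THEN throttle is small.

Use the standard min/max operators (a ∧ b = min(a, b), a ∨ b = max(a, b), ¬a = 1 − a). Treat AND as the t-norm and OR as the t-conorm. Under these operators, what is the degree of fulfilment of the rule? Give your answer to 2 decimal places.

0.19

firing strength: downhill=0.78, decelerating=0.19, under=0.63; AND[min(a, b)] → w = 0.19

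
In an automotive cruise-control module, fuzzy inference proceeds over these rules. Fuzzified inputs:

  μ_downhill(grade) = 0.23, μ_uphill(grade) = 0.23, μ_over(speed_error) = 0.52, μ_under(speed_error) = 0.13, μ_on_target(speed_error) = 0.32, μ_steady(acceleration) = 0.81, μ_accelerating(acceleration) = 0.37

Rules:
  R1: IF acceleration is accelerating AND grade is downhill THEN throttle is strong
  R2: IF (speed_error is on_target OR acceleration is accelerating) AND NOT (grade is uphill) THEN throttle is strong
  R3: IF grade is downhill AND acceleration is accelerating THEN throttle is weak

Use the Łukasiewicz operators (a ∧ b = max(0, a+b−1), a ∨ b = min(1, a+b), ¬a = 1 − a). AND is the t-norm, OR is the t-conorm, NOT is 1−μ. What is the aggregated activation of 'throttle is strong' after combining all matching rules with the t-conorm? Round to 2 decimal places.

R1: accelerating=0.37, downhill=0.23; AND[max(0, a+b−1)] → w = 0.00
R2: (on_target=0.32 OR accelerating=0.37) = 0.69; AND[max(0, a+b−1)] with ¬uphill=1−0.23=0.77 → w = 0.46
R3: downhill=0.23, accelerating=0.37; AND[max(0, a+b−1)] → w = 0.00
Rules with consequent 'strong': {R1, R2} → strengths 0.00, 0.46
Aggregate via t-conorm [min(1, a+b)]: 0.46

0.46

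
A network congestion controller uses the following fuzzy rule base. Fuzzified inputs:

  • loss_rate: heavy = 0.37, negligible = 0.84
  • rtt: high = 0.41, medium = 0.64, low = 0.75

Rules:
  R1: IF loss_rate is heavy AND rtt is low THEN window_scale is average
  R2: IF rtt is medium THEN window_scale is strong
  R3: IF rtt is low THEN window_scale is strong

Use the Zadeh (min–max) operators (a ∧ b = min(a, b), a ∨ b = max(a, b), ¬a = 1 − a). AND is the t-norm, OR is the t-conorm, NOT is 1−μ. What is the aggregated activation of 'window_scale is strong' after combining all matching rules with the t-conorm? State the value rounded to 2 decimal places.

R1: heavy=0.37, low=0.75; AND[min(a, b)] → w = 0.37
R2: medium=0.64 → w = 0.64
R3: low=0.75 → w = 0.75
Rules with consequent 'strong': {R2, R3} → strengths 0.64, 0.75
Aggregate via t-conorm [max(a, b)]: 0.75

0.75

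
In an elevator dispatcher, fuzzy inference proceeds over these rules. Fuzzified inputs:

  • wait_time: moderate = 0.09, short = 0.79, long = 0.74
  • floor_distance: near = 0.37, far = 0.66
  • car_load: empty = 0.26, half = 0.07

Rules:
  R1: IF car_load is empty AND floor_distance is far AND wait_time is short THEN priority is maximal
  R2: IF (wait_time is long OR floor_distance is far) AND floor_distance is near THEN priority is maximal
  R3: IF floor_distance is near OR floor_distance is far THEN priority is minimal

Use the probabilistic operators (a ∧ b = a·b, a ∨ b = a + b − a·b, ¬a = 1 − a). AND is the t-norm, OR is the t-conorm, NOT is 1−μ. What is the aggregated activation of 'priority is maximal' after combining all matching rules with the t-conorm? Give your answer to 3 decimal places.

R1: empty=0.26, far=0.66, short=0.79; AND[a·b] → w = 0.1356
R2: (long=0.74 OR far=0.66) = 0.9116; AND[a·b] with near=0.37 → w = 0.3373
R3: near=0.37, far=0.66; OR[a + b − a·b] → w = 0.7858
Rules with consequent 'maximal': {R1, R2} → strengths 0.1356, 0.3373
Aggregate via t-conorm [a + b − a·b]: 0.4271

0.427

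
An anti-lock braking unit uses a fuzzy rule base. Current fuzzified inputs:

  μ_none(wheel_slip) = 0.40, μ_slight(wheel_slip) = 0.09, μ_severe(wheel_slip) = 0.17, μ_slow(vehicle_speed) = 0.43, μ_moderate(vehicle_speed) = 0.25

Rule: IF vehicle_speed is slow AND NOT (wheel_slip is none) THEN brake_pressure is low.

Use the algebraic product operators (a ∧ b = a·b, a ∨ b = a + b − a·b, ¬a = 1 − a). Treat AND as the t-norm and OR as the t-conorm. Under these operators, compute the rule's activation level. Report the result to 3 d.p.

0.258

firing strength: slow=0.43, ¬none=1−0.40=0.60; AND[a·b] → w = 0.2580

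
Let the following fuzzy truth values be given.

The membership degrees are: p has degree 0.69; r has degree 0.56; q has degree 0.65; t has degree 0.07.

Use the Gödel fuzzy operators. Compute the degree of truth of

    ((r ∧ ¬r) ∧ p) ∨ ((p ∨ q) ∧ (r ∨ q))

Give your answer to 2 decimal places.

0.65

¬r = 1 − 0.56 = 0.44
r ∧ ¬r = min(a, b) on (0.56, 0.44) = 0.44
(r ∧ ¬r) ∧ p = min(a, b) on (0.44, 0.69) = 0.44
p ∨ q = max(a, b) on (0.69, 0.65) = 0.69
r ∨ q = max(a, b) on (0.56, 0.65) = 0.65
(p ∨ q) ∧ (r ∨ q) = min(a, b) on (0.69, 0.65) = 0.65
((r ∧ ¬r) ∧ p) ∨ ((p ∨ q) ∧ (r ∨ q)) = max(a, b) on (0.44, 0.65) = 0.65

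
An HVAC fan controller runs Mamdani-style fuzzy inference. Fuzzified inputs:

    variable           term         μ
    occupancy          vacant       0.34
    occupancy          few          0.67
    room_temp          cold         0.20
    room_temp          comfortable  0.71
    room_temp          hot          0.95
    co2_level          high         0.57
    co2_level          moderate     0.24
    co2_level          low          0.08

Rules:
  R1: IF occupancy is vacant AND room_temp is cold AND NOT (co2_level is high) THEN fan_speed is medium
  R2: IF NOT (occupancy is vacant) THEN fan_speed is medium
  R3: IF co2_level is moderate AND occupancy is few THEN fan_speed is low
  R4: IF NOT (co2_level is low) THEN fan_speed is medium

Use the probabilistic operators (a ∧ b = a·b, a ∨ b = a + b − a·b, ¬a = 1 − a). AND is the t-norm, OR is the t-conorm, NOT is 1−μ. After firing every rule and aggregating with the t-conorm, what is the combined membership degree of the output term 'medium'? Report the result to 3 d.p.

0.974

R1: vacant=0.34, cold=0.20, ¬high=1−0.57=0.43; AND[a·b] → w = 0.0292
R2: ¬vacant=1−0.34=0.66 → w = 0.6600
R3: moderate=0.24, few=0.67; AND[a·b] → w = 0.1608
R4: ¬low=1−0.08=0.92 → w = 0.9200
Rules with consequent 'medium': {R1, R2, R4} → strengths 0.0292, 0.6600, 0.9200
Aggregate via t-conorm [a + b − a·b]: 0.9736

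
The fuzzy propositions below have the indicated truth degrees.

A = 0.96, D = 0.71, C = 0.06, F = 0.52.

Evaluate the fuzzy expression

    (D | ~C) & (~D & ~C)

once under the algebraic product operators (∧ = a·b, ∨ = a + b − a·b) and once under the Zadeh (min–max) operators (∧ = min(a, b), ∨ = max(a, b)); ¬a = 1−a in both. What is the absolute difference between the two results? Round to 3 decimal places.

Under algebraic product:
  ~C = 1 − 0.0600 = 0.9400
  D | ~C = a + b − a·b on (0.7100, 0.9400) = 0.9826
  ~D = 1 − 0.7100 = 0.2900
  ~C = 1 − 0.0600 = 0.9400
  ~D & ~C = a·b on (0.2900, 0.9400) = 0.2726
  (D | ~C) & (~D & ~C) = a·b on (0.9826, 0.2726) = 0.2679
  → value = 0.2679
Under Zadeh (min–max):
  ~C = 1 − 0.06 = 0.94
  D | ~C = max(a, b) on (0.71, 0.94) = 0.94
  ~D = 1 − 0.71 = 0.29
  ~C = 1 − 0.06 = 0.94
  ~D & ~C = min(a, b) on (0.29, 0.94) = 0.29
  (D | ~C) & (~D & ~C) = min(a, b) on (0.94, 0.29) = 0.29
  → value = 0.2900
|0.2679 − 0.2900| = 0.022

0.022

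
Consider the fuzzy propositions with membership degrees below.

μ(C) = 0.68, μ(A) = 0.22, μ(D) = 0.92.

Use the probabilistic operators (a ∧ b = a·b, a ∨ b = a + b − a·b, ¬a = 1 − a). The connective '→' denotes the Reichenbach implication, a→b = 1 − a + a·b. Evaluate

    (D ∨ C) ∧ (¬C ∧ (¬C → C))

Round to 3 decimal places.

0.280

D ∨ C = a + b − a·b on (0.9200, 0.6800) = 0.9744
¬C = 1 − 0.6800 = 0.3200
¬C = 1 − 0.6800 = 0.3200
¬C → C  [Reichenbach: 1 − a + a·b] with a=0.3200, b=0.6800 → 0.8976
¬C ∧ (¬C → C) = a·b on (0.3200, 0.8976) = 0.2872
(D ∨ C) ∧ (¬C ∧ (¬C → C)) = a·b on (0.9744, 0.2872) = 0.2799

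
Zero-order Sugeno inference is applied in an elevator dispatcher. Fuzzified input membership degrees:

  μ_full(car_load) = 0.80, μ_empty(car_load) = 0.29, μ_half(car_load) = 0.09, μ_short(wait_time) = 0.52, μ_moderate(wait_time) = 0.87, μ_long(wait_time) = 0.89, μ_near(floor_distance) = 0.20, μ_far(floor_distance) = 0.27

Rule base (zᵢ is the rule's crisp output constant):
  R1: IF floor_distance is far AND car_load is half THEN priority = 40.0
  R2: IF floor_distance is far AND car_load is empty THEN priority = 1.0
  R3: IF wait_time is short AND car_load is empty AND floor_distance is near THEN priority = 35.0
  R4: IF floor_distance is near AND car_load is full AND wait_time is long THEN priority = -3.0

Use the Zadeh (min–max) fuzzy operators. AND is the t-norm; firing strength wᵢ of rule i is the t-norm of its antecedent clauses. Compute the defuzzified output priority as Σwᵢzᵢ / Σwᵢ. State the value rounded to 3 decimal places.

13.513

R1 (z=40.0): far=0.27, half=0.09; AND[min(a, b)] → w = 0.09
R2 (z=1.0): far=0.27, empty=0.29; AND[min(a, b)] → w = 0.27
R3 (z=35.0): short=0.52, empty=0.29, near=0.20; AND[min(a, b)] → w = 0.20
R4 (z=-3.0): near=0.20, full=0.80, long=0.89; AND[min(a, b)] → w = 0.20
Weighted average = (0.09·40.0 + 0.27·1.0 + 0.20·35.0 + 0.20·-3.0) / (0.09 + 0.27 + 0.20 + 0.20)
  = 10.2700 / 0.7600 = 13.513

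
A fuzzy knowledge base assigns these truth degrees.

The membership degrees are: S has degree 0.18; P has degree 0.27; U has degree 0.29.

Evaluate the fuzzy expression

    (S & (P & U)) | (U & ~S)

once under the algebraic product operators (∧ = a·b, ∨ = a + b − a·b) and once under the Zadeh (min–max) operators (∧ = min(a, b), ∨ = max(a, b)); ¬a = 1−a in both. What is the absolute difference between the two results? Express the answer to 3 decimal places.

0.041

Under algebraic product:
  P & U = a·b on (0.2700, 0.2900) = 0.0783
  S & (P & U) = a·b on (0.1800, 0.0783) = 0.0141
  ~S = 1 − 0.1800 = 0.8200
  U & ~S = a·b on (0.2900, 0.8200) = 0.2378
  (S & (P & U)) | (U & ~S) = a + b − a·b on (0.0141, 0.2378) = 0.2485
  → value = 0.2485
Under Zadeh (min–max):
  P & U = min(a, b) on (0.27, 0.29) = 0.27
  S & (P & U) = min(a, b) on (0.18, 0.27) = 0.18
  ~S = 1 − 0.18 = 0.82
  U & ~S = min(a, b) on (0.29, 0.82) = 0.29
  (S & (P & U)) | (U & ~S) = max(a, b) on (0.18, 0.29) = 0.29
  → value = 0.2900
|0.2485 − 0.2900| = 0.041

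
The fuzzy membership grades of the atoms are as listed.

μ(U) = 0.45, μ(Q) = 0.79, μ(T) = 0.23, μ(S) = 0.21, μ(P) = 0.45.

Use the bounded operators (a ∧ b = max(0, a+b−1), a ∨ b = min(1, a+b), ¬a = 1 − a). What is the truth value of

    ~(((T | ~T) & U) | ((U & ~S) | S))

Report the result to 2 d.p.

0.10

~T = 1 − 0.23 = 0.77
T | ~T = min(1, a+b) on (0.23, 0.77) = 1.00
(T | ~T) & U = max(0, a+b−1) on (1.00, 0.45) = 0.45
~S = 1 − 0.21 = 0.79
U & ~S = max(0, a+b−1) on (0.45, 0.79) = 0.24
(U & ~S) | S = min(1, a+b) on (0.24, 0.21) = 0.45
((T | ~T) & U) | ((U & ~S) | S) = min(1, a+b) on (0.45, 0.45) = 0.90
~(((T | ~T) & U) | ((U & ~S) | S)) = 1 − 0.90 = 0.10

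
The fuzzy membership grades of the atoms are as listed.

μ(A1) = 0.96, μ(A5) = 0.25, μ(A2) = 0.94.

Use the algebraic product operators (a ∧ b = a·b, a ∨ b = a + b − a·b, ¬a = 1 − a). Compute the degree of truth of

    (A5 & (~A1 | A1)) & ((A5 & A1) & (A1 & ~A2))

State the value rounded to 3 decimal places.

0.003

~A1 = 1 − 0.9600 = 0.0400
~A1 | A1 = a + b − a·b on (0.0400, 0.9600) = 0.9616
A5 & (~A1 | A1) = a·b on (0.2500, 0.9616) = 0.2404
A5 & A1 = a·b on (0.2500, 0.9600) = 0.2400
~A2 = 1 − 0.9400 = 0.0600
A1 & ~A2 = a·b on (0.9600, 0.0600) = 0.0576
(A5 & A1) & (A1 & ~A2) = a·b on (0.2400, 0.0576) = 0.0138
(A5 & (~A1 | A1)) & ((A5 & A1) & (A1 & ~A2)) = a·b on (0.2404, 0.0138) = 0.0033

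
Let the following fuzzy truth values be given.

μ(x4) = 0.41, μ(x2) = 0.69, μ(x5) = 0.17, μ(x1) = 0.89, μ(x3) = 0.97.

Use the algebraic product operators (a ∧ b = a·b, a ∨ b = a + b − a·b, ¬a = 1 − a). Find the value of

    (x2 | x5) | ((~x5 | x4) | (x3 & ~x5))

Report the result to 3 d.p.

0.995

x2 | x5 = a + b − a·b on (0.6900, 0.1700) = 0.7427
~x5 = 1 − 0.1700 = 0.8300
~x5 | x4 = a + b − a·b on (0.8300, 0.4100) = 0.8997
~x5 = 1 − 0.1700 = 0.8300
x3 & ~x5 = a·b on (0.9700, 0.8300) = 0.8051
(~x5 | x4) | (x3 & ~x5) = a + b − a·b on (0.8997, 0.8051) = 0.9805
(x2 | x5) | ((~x5 | x4) | (x3 & ~x5)) = a + b − a·b on (0.7427, 0.9805) = 0.9950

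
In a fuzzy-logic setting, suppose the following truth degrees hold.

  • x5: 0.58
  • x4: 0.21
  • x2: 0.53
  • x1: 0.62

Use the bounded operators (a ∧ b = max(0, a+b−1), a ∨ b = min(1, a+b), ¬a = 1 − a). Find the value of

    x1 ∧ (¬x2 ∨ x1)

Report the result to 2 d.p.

0.62

¬x2 = 1 − 0.53 = 0.47
¬x2 ∨ x1 = min(1, a+b) on (0.47, 0.62) = 1.00
x1 ∧ (¬x2 ∨ x1) = max(0, a+b−1) on (0.62, 1.00) = 0.62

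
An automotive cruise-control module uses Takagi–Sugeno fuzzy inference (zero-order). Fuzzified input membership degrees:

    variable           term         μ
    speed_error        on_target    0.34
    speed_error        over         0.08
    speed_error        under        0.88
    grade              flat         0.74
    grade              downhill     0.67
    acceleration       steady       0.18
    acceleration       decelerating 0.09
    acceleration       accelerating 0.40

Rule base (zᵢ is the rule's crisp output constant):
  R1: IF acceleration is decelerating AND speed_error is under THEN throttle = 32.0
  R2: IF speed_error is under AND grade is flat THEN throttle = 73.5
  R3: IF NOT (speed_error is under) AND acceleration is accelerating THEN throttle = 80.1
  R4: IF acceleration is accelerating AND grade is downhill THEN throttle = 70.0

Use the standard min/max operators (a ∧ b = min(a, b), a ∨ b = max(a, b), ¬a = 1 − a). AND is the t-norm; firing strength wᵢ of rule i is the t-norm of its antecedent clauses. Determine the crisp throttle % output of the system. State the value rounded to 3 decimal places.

R1 (z=32.0): decelerating=0.09, under=0.88; AND[min(a, b)] → w = 0.09
R2 (z=73.5): under=0.88, flat=0.74; AND[min(a, b)] → w = 0.74
R3 (z=80.1): ¬under=1−0.88=0.12, accelerating=0.40; AND[min(a, b)] → w = 0.12
R4 (z=70.0): accelerating=0.40, downhill=0.67; AND[min(a, b)] → w = 0.40
Weighted average = (0.09·32.0 + 0.74·73.5 + 0.12·80.1 + 0.40·70.0) / (0.09 + 0.74 + 0.12 + 0.40)
  = 94.8820 / 1.3500 = 70.283

70.283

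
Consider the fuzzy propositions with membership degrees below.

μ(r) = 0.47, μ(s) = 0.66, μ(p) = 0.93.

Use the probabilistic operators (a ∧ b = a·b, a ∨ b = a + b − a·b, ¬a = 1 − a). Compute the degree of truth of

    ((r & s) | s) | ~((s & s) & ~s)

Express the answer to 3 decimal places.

0.965

r & s = a·b on (0.4700, 0.6600) = 0.3102
(r & s) | s = a + b − a·b on (0.3102, 0.6600) = 0.7655
s & s = a·b on (0.6600, 0.6600) = 0.4356
~s = 1 − 0.6600 = 0.3400
(s & s) & ~s = a·b on (0.4356, 0.3400) = 0.1481
~((s & s) & ~s) = 1 − 0.1481 = 0.8519
((r & s) | s) | ~((s & s) & ~s) = a + b − a·b on (0.7655, 0.8519) = 0.9653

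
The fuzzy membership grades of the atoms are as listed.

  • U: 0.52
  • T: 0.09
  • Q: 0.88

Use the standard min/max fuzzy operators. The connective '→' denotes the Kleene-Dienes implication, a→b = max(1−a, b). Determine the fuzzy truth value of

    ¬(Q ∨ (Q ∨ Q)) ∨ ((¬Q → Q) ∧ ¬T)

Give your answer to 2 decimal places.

Q ∨ Q = max(a, b) on (0.88, 0.88) = 0.88
Q ∨ (Q ∨ Q) = max(a, b) on (0.88, 0.88) = 0.88
¬(Q ∨ (Q ∨ Q)) = 1 − 0.88 = 0.12
¬Q = 1 − 0.88 = 0.12
¬Q → Q  [Kleene-Dienes: max(1−a, b)] with a=0.12, b=0.88 → 0.88
¬T = 1 − 0.09 = 0.91
(¬Q → Q) ∧ ¬T = min(a, b) on (0.88, 0.91) = 0.88
¬(Q ∨ (Q ∨ Q)) ∨ ((¬Q → Q) ∧ ¬T) = max(a, b) on (0.12, 0.88) = 0.88

0.88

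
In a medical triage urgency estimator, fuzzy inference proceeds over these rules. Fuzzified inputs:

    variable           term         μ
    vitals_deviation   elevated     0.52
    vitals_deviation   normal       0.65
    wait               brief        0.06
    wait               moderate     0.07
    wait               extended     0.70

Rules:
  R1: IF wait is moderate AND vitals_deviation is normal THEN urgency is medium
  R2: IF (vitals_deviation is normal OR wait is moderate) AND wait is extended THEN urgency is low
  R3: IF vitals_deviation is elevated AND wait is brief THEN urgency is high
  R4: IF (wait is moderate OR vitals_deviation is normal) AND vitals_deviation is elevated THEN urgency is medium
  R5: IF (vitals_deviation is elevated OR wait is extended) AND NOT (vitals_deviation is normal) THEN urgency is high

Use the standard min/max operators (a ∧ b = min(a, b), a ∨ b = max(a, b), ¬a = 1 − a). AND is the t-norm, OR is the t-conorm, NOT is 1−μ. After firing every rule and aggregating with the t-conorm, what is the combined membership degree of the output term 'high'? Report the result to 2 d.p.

R1: moderate=0.07, normal=0.65; AND[min(a, b)] → w = 0.07
R2: (normal=0.65 OR moderate=0.07) = 0.65; AND[min(a, b)] with extended=0.70 → w = 0.65
R3: elevated=0.52, brief=0.06; AND[min(a, b)] → w = 0.06
R4: (moderate=0.07 OR normal=0.65) = 0.65; AND[min(a, b)] with elevated=0.52 → w = 0.52
R5: (elevated=0.52 OR extended=0.70) = 0.70; AND[min(a, b)] with ¬normal=1−0.65=0.35 → w = 0.35
Rules with consequent 'high': {R3, R5} → strengths 0.06, 0.35
Aggregate via t-conorm [max(a, b)]: 0.35

0.35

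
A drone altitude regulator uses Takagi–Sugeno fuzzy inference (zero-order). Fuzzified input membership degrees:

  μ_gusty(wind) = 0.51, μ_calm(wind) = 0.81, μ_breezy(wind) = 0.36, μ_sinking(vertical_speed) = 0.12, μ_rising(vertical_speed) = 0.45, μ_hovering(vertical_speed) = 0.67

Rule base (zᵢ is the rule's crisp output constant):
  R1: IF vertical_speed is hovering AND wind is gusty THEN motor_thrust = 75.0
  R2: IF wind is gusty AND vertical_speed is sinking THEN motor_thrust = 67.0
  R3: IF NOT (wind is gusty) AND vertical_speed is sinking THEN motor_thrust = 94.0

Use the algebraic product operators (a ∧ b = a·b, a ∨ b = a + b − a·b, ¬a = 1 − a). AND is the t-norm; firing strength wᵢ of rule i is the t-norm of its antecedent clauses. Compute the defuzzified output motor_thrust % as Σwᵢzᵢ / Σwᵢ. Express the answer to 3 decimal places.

76.359

R1 (z=75.0): hovering=0.67, gusty=0.51; AND[a·b] → w = 0.3417
R2 (z=67.0): gusty=0.51, sinking=0.12; AND[a·b] → w = 0.0612
R3 (z=94.0): ¬gusty=1−0.51=0.49, sinking=0.12; AND[a·b] → w = 0.0588
Weighted average = (0.3417·75.0 + 0.0612·67.0 + 0.0588·94.0) / (0.3417 + 0.0612 + 0.0588)
  = 35.2551 / 0.4617 = 76.359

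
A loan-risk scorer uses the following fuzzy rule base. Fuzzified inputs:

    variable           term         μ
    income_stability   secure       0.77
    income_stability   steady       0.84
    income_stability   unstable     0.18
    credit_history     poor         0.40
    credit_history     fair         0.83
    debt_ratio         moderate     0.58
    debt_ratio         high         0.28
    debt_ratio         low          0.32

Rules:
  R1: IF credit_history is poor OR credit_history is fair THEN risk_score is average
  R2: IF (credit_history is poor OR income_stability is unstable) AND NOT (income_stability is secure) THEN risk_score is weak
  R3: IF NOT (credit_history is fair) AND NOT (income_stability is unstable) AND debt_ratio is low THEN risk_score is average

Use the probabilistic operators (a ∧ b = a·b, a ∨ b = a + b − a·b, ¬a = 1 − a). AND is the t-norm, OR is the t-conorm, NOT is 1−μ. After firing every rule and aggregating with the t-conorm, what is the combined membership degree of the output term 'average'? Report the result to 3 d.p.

0.903

R1: poor=0.40, fair=0.83; OR[a + b − a·b] → w = 0.8980
R2: (poor=0.40 OR unstable=0.18) = 0.5080; AND[a·b] with ¬secure=1−0.77=0.23 → w = 0.1168
R3: ¬fair=1−0.83=0.17, ¬unstable=1−0.18=0.82, low=0.32; AND[a·b] → w = 0.0446
Rules with consequent 'average': {R1, R3} → strengths 0.8980, 0.0446
Aggregate via t-conorm [a + b − a·b]: 0.9026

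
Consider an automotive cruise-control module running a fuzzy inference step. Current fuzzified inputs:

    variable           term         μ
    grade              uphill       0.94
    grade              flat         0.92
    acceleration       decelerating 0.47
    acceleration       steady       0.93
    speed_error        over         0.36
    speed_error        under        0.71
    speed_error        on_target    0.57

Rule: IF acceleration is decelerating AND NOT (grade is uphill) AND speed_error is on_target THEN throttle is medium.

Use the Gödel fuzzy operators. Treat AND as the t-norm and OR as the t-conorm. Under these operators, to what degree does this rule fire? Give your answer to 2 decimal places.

0.06

firing strength: decelerating=0.47, ¬uphill=1−0.94=0.06, on_target=0.57; AND[min(a, b)] → w = 0.06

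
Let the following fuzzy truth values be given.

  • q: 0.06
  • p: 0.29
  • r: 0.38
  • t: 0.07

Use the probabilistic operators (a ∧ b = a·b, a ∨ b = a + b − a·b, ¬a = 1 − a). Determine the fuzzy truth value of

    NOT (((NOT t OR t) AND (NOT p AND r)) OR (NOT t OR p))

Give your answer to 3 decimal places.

0.037

NOT t = 1 − 0.0700 = 0.9300
NOT t OR t = a + b − a·b on (0.9300, 0.0700) = 0.9349
NOT p = 1 − 0.2900 = 0.7100
NOT p AND r = a·b on (0.7100, 0.3800) = 0.2698
(NOT t OR t) AND (NOT p AND r) = a·b on (0.9349, 0.2698) = 0.2522
NOT t = 1 − 0.0700 = 0.9300
NOT t OR p = a + b − a·b on (0.9300, 0.2900) = 0.9503
((NOT t OR t) AND (NOT p AND r)) OR (NOT t OR p) = a + b − a·b on (0.2522, 0.9503) = 0.9628
NOT (((NOT t OR t) AND (NOT p AND r)) OR (NOT t OR p)) = 1 − 0.9628 = 0.0372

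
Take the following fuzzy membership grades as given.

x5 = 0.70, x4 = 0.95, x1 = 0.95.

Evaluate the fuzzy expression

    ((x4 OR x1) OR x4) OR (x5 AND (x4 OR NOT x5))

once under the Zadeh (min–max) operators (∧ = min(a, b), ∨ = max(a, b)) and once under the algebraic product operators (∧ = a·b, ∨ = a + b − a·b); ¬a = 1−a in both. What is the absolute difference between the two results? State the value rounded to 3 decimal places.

0.050

Under Zadeh (min–max):
  x4 OR x1 = max(a, b) on (0.95, 0.95) = 0.95
  (x4 OR x1) OR x4 = max(a, b) on (0.95, 0.95) = 0.95
  NOT x5 = 1 − 0.70 = 0.30
  x4 OR NOT x5 = max(a, b) on (0.95, 0.30) = 0.95
  x5 AND (x4 OR NOT x5) = min(a, b) on (0.70, 0.95) = 0.70
  ((x4 OR x1) OR x4) OR (x5 AND (x4 OR NOT x5)) = max(a, b) on (0.95, 0.70) = 0.95
  → value = 0.9500
Under algebraic product:
  x4 OR x1 = a + b − a·b on (0.9500, 0.9500) = 0.9975
  (x4 OR x1) OR x4 = a + b − a·b on (0.9975, 0.9500) = 0.9999
  NOT x5 = 1 − 0.7000 = 0.3000
  x4 OR NOT x5 = a + b − a·b on (0.9500, 0.3000) = 0.9650
  x5 AND (x4 OR NOT x5) = a·b on (0.7000, 0.9650) = 0.6755
  ((x4 OR x1) OR x4) OR (x5 AND (x4 OR NOT x5)) = a + b − a·b on (0.9999, 0.6755) = 1.0000
  → value = 1.0000
|0.9500 − 1.0000| = 0.050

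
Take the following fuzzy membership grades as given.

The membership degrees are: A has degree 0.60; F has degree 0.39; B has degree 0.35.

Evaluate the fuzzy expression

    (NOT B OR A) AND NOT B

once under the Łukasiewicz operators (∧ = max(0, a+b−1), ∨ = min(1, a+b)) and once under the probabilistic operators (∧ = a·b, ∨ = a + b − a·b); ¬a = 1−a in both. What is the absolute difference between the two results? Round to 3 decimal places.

0.091

Under Łukasiewicz:
  NOT B = 1 − 0.35 = 0.65
  NOT B OR A = min(1, a+b) on (0.65, 0.60) = 1.00
  NOT B = 1 − 0.35 = 0.65
  (NOT B OR A) AND NOT B = max(0, a+b−1) on (1.00, 0.65) = 0.65
  → value = 0.6500
Under probabilistic:
  NOT B = 1 − 0.3500 = 0.6500
  NOT B OR A = a + b − a·b on (0.6500, 0.6000) = 0.8600
  NOT B = 1 − 0.3500 = 0.6500
  (NOT B OR A) AND NOT B = a·b on (0.8600, 0.6500) = 0.5590
  → value = 0.5590
|0.6500 − 0.5590| = 0.091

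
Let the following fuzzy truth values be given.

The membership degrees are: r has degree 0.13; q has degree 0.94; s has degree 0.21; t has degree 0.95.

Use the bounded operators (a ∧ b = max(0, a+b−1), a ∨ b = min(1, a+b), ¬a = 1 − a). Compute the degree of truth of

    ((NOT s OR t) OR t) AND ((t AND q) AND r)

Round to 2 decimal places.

0.02

NOT s = 1 − 0.21 = 0.79
NOT s OR t = min(1, a+b) on (0.79, 0.95) = 1.00
(NOT s OR t) OR t = min(1, a+b) on (1.00, 0.95) = 1.00
t AND q = max(0, a+b−1) on (0.95, 0.94) = 0.89
(t AND q) AND r = max(0, a+b−1) on (0.89, 0.13) = 0.02
((NOT s OR t) OR t) AND ((t AND q) AND r) = max(0, a+b−1) on (1.00, 0.02) = 0.02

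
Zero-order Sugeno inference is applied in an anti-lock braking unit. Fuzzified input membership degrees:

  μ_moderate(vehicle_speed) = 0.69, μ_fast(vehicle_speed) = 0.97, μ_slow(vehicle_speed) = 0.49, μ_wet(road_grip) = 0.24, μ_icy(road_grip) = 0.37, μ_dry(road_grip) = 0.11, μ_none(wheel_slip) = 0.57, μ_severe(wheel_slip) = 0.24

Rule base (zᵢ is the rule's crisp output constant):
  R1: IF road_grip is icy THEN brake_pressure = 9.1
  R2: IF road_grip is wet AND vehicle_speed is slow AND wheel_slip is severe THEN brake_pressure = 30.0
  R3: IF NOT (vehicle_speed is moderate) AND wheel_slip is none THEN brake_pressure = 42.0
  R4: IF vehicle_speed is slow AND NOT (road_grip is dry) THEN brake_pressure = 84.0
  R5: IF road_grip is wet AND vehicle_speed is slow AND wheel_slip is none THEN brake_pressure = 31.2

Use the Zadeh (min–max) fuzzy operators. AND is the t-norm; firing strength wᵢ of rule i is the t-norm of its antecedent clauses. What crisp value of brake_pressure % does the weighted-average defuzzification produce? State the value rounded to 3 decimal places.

R1 (z=9.1): icy=0.37 → w = 0.37
R2 (z=30.0): wet=0.24, slow=0.49, severe=0.24; AND[min(a, b)] → w = 0.24
R3 (z=42.0): ¬moderate=1−0.69=0.31, none=0.57; AND[min(a, b)] → w = 0.31
R4 (z=84.0): slow=0.49, ¬dry=1−0.11=0.89; AND[min(a, b)] → w = 0.49
R5 (z=31.2): wet=0.24, slow=0.49, none=0.57; AND[min(a, b)] → w = 0.24
Weighted average = (0.37·9.1 + 0.24·30.0 + 0.31·42.0 + 0.49·84.0 + 0.24·31.2) / (0.37 + 0.24 + 0.31 + 0.49 + 0.24)
  = 72.2350 / 1.6500 = 43.779

43.779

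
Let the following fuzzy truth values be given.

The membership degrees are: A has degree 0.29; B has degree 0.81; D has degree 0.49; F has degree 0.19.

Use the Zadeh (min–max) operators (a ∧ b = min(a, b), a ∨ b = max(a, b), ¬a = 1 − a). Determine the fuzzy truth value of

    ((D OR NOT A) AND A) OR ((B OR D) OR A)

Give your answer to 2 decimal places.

NOT A = 1 − 0.29 = 0.71
D OR NOT A = max(a, b) on (0.49, 0.71) = 0.71
(D OR NOT A) AND A = min(a, b) on (0.71, 0.29) = 0.29
B OR D = max(a, b) on (0.81, 0.49) = 0.81
(B OR D) OR A = max(a, b) on (0.81, 0.29) = 0.81
((D OR NOT A) AND A) OR ((B OR D) OR A) = max(a, b) on (0.29, 0.81) = 0.81

0.81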